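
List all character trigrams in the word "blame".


Word: "blame" (length 5)
Number of trigrams = 5 - 3 + 1 = 3
  Position 0: "bla"
  Position 1: "lam"
  Position 2: "ame"
Trigrams = "bla", "lam", "ame"


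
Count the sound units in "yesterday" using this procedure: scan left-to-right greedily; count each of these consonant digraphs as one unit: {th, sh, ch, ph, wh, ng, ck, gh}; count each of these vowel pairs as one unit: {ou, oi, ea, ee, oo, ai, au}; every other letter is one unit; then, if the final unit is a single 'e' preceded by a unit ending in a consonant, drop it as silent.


Word: "yesterday" (9 letters)
Left-to-right scan:
  [1] 'y' (letter)
  [2] 'e' (letter)
  [3] 's' (letter)
  [4] 't' (letter)
  [5] 'e' (letter)
  [6] 'r' (letter)
  [7] 'd' (letter)
  [8] 'a' (letter)
  [9] 'y' (letter)
Units from scan: 9
Sound units = 9 units


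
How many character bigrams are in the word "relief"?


Word: "relief" (length 6)
Number of 2-grams = length - 2 + 1 = 6 - 2 + 1
= 5


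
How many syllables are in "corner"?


Word: "corner"
Syllable breakdown: cor · ner
Counting: 2 parts
= 2 syllables


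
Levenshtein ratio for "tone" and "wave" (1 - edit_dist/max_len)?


Word 1: "tone" (length 4)
Word 2: "wave" (length 4)
One optimal edit sequence:
  1. substitute 't' -> 'w'  (+1)
  2. substitute 'o' -> 'a'  (+1)
  3. substitute 'n' -> 'v'  (+1)
  4. keep 'e'
Edit distance = 3
Max length = max(4, 4) = 4
Similarity = 1 - 3/4
= 0.2500


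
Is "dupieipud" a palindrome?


Word: "dupieipud"
Reversed: "dupieipud"
Forward == Backward? dupieipud == dupieipud
Palindrome = Yes


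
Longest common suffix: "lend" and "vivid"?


Word 1: "lend"
Word 2: "vivid"
Comparing from end:
  Pos -1: 'd' == 'd'
  Pos -2: 'n' != 'i' (stop)
LCS = "d" (length 1)


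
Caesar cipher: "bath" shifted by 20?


Word: "bath"
Shift: 20
Each letter → (letter + shift) mod 26:
  'b' (1) + 20 = 21 → 'v'
  'a' (0) + 20 = 20 → 'u'
  't' (19) + 20 = 13 → 'n'
  'h' (7) + 20 = 1 → 'b'
Result = "vunb"


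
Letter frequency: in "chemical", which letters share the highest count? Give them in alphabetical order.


Word: "chemical"
Letter counts:
  'a': 1
  'c': 2
  'e': 1
  'h': 1
  'i': 1
  'l': 1
  'm': 1
Maximum count = 2
Most frequent = 'c' (2 times each)


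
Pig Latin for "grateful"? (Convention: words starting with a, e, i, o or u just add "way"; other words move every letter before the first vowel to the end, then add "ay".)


Word: "grateful"
Starts with consonant(s) → move to end, add 'ay'
Consonant cluster: "gr"
Pig Latin = "atefulgray"


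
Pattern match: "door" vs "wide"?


Pattern of "door": [0, 1, 1, 2]
Pattern of "wide": [0, 1, 2, 3]
Patterns do not match
Same pattern = No


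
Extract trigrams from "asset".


Word: "asset" (length 5)
Number of trigrams = 5 - 3 + 1 = 3
  Position 0: "ass"
  Position 1: "sse"
  Position 2: "set"
Trigrams = "ass", "sse", "set"


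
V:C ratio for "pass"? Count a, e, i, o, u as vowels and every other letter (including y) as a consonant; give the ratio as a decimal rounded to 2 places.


Word: "pass"
Vowels (a,e,i,o,u): 1
Consonants: 3
Ratio = 1/3
= 0.33


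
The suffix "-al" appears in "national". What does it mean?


Suffix: -al
As in: national -> nation + -al
Meaning = relating to


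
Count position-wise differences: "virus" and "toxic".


Comparing character by character (same length = 5):
  Pos 0: 'v' vs 't' !=
  Pos 1: 'i' vs 'o' !=
  Pos 2: 'r' vs 'x' !=
  Pos 3: 'u' vs 'i' !=
  Pos 4: 's' vs 'c' !=
Hamming distance = 5


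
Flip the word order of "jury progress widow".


Original: "jury progress widow"
Words (1..n): jury | progress | widow
Reversed (n..1): widow | progress | jury
Result = "widow progress jury"


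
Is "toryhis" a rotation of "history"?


Word: "history", Candidate: "toryhis"
Method: check if candidate is substring of word+word
"historyhistory" contains "toryhis"? Yes
Is rotation = Yes


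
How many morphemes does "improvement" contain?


Word: "improvement"
Morphemes: improve + -ment
Each morpheme carries meaning
= 2 morphemes


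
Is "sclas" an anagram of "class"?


Word 1: "class" → sorted: aclss
Word 2: "sclas" → sorted: aclss
Same letters? aclss == aclss
Anagram = Yes


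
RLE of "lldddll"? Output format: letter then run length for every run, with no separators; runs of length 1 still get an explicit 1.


String: "lldddll"
Scanning for consecutive runs:
  'l' x 2
  'd' x 3
  'l' x 2
RLE = "l2d3l2"


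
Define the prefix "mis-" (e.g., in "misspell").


Prefix: mis-
Example: misspell (mis- + spell)
Meaning = wrongly


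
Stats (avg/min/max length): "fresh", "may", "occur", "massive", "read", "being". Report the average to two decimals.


Lengths: "fresh"=5, "may"=3, "occur"=5, "massive"=7, "read"=4, "being"=5
Sum = 29, Count = 6
Average = 29/6 = 4.83
= avg=4.83, min=3, max=7


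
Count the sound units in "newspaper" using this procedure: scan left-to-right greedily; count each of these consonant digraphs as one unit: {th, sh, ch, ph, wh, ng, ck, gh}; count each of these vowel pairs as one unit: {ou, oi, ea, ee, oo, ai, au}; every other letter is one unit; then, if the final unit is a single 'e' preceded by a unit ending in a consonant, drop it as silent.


Word: "newspaper" (9 letters)
Left-to-right scan:
  [1] 'n' (letter)
  [2] 'e' (letter)
  [3] 'w' (letter)
  [4] 's' (letter)
  [5] 'p' (letter)
  [6] 'a' (letter)
  [7] 'p' (letter)
  [8] 'e' (letter)
  [9] 'r' (letter)
Units from scan: 9
Sound units = 9 units


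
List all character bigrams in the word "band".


Word: "band" (length 4)
Number of bigrams = 4 - 2 + 1 = 3
  Position 0: "ba"
  Position 1: "an"
  Position 2: "nd"
Bigrams = "ba", "an", "nd"


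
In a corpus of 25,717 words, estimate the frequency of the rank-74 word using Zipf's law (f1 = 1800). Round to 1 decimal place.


Zipf's law: f(r) = f(1) / r
f(1) = 1800
f(74) = 1800 / 74
= 24.3 occurrences


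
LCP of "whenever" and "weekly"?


Word 1: "whenever"
Word 2: "weekly"
Comparing from start:
  Pos 0: 'w' == 'w'
  Pos 1: 'h' != 'e' (stop)
LCP = "w" (length 1)


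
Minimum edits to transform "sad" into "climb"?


Word 1: "sad" (length 3)
Word 2: "climb" (length 5)
One optimal edit sequence (insert/delete/substitute each cost 1):
  1. insert 'c'  (+1)
  2. insert 'l'  (+1)
  3. substitute 's' -> 'i'  (+1)
  4. substitute 'a' -> 'm'  (+1)
  5. substitute 'd' -> 'b'  (+1)
Total edit operations: 5
Edit distance = 5


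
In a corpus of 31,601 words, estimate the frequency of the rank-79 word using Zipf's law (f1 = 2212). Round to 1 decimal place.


Zipf's law: f(r) = f(1) / r
f(1) = 2212
f(79) = 2212 / 79
= 28.0 occurrences


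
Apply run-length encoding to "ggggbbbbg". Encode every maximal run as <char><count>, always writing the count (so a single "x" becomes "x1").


String: "ggggbbbbg"
Scanning for consecutive runs:
  'g' x 4
  'b' x 4
  'g' x 1
RLE = "g4b4g1"


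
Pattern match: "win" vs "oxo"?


Pattern of "win": [0, 1, 2]
Pattern of "oxo": [0, 1, 0]
Patterns do not match
Same pattern = No


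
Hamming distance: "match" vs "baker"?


Comparing character by character (same length = 5):
  Pos 0: 'm' vs 'b' !=
  Pos 1: 'a' vs 'a' =
  Pos 2: 't' vs 'k' !=
  Pos 3: 'c' vs 'e' !=
  Pos 4: 'h' vs 'r' !=
Hamming distance = 4


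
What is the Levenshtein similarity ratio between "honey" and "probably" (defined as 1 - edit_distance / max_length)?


Word 1: "honey" (length 5)
Word 2: "probably" (length 8)
One optimal edit sequence:
  1. insert 'p'  (+1)
  2. substitute 'h' -> 'r'  (+1)
  3. keep 'o'
  4. insert 'b'  (+1)
  5. insert 'a'  (+1)
  6. substitute 'n' -> 'b'  (+1)
  7. substitute 'e' -> 'l'  (+1)
  8. keep 'y'
Edit distance = 6
Max length = max(5, 8) = 8
Similarity = 1 - 6/8
= 0.2500


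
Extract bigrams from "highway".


Word: "highway" (length 7)
Number of bigrams = 7 - 2 + 1 = 6
  Position 0: "hi"
  Position 1: "ig"
  Position 2: "gh"
  Position 3: "hw"
  Position 4: "wa"
  Position 5: "ay"
Bigrams = "hi", "ig", "gh", "hw", "wa", "ay"


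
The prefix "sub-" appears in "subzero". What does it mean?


Prefix: sub-
Example: subzero = sub- + zero
Meaning = under / below


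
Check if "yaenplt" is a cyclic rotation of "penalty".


Word: "penalty", Candidate: "yaenplt"
Method: check if candidate is substring of word+word
"penaltypenalty" contains "yaenplt"? No
Is rotation = No


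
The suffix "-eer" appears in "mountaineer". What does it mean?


Suffix: -eer
As in: mountaineer -> mountain + -eer
Meaning = one who is concerned with


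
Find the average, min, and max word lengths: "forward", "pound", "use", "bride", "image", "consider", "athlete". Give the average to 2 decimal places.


Lengths: "forward"=7, "pound"=5, "use"=3, "bride"=5, "image"=5, "consider"=8, "athlete"=7
Sum = 40, Count = 7
Average = 40/7 = 5.71
= avg=5.71, min=3, max=8


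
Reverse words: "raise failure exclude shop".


Original: "raise failure exclude shop"
Words (1..n): raise | failure | exclude | shop
Reversed (n..1): shop | exclude | failure | raise
Result = "shop exclude failure raise"


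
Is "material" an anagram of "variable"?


Word 1: "variable" → sorted: aabeilrv
Word 2: "material" → sorted: aaeilmrt
Same letters? aabeilrv != aaeilmrt
Anagram = No


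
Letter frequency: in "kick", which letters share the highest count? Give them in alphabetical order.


Word: "kick"
Letter counts:
  'c': 1
  'i': 1
  'k': 2
Maximum count = 2
Most frequent = 'k' (2 times each)


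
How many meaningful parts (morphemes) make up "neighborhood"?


Word: "neighborhood"
Morphemes: neighbor | -hood
Each morpheme carries meaning
= 2 morphemes


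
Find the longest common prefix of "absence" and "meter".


Word 1: "absence"
Word 2: "meter"
Comparing from start:
  Pos 0: 'a' != 'm' (stop)
LCP = "" (length 0)


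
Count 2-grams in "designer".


Word: "designer" (length 8)
Number of 2-grams = length - 2 + 1 = 8 - 2 + 1
= 7


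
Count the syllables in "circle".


Word: "circle"
Syllable breakdown: cir / cle
Counting: 2 parts
= 2 syllables


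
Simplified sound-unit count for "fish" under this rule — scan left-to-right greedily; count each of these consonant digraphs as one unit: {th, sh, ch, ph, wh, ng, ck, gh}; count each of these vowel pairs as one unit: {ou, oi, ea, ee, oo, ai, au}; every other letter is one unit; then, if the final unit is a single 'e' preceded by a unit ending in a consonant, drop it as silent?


Word: "fish" (4 letters)
Left-to-right scan:
  [1] 'f' (letter)
  [2] 'i' (letter)
  [3] 'sh' (digraph)
Units from scan: 3
Sound units = 3 units


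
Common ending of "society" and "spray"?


Word 1: "society"
Word 2: "spray"
Comparing from end:
  Pos -1: 'y' == 'y'
  Pos -2: 't' != 'a' (stop)
LCS = "y" (length 1)


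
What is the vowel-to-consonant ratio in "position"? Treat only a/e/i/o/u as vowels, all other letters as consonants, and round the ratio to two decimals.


Word: "position"
Vowels (a,e,i,o,u): 4
Consonants: 4
Ratio = 4/4
= 1.00


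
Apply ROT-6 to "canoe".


Word: "canoe"
Shift: 6
Each letter → (letter + shift) mod 26:
  'c' (2) + 6 = 8 → 'i'
  'a' (0) + 6 = 6 → 'g'
  'n' (13) + 6 = 19 → 't'
  'o' (14) + 6 = 20 → 'u'
  'e' (4) + 6 = 10 → 'k'
Result = "igtuk"


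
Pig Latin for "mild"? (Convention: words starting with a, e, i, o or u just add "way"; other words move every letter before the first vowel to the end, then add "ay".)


Word: "mild"
Starts with consonant(s) → move to end, add 'ay'
Consonant cluster: "m"
Pig Latin = "ildmay"


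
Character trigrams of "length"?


Word: "length" (length 6)
Number of trigrams = 6 - 3 + 1 = 4
  Position 0: "len"
  Position 1: "eng"
  Position 2: "ngt"
  Position 3: "gth"
Trigrams = "len", "eng", "ngt", "gth"


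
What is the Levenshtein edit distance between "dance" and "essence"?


Word 1: "dance" (length 5)
Word 2: "essence" (length 7)
One optimal edit sequence (insert/delete/substitute each cost 1):
  1. insert 'e'  (+1)
  2. insert 's'  (+1)
  3. substitute 'd' -> 's'  (+1)
  4. substitute 'a' -> 'e'  (+1)
  5. keep 'n'
  6. keep 'c'
  7. keep 'e'
Total edit operations: 4
Edit distance = 4


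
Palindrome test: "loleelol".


Word: "loleelol"
Reversed: "loleelol"
Forward == Backward? loleelol == loleelol
Palindrome = Yes


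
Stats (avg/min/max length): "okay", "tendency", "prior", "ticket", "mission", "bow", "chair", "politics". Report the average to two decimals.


Lengths: "okay"=4, "tendency"=8, "prior"=5, "ticket"=6, "mission"=7, "bow"=3, "chair"=5, "politics"=8
Sum = 46, Count = 8
Average = 46/8 = 5.75
= avg=5.75, min=3, max=8


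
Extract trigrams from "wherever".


Word: "wherever" (length 8)
Number of trigrams = 8 - 3 + 1 = 6
  Position 0: "whe"
  Position 1: "her"
  Position 2: "ere"
  Position 3: "rev"
  Position 4: "eve"
  Position 5: "ver"
Trigrams = "whe", "her", "ere", "rev", "eve", "ver"


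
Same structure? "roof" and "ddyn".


Pattern of "roof": [0, 1, 1, 2]
Pattern of "ddyn": [0, 0, 1, 2]
Patterns do not match
Same pattern = No


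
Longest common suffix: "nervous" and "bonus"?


Word 1: "nervous"
Word 2: "bonus"
Comparing from end:
  Pos -1: 's' == 's'
  Pos -2: 'u' == 'u'
  Pos -3: 'o' != 'n' (stop)
LCS = "us" (length 2)


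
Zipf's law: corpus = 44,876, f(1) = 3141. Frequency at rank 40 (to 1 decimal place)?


Zipf's law: f(r) = f(1) / r
f(1) = 3141
f(40) = 3141 / 40
= 78.5 occurrences


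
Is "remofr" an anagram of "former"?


Word 1: "former" → sorted: efmorr
Word 2: "remofr" → sorted: efmorr
Same letters? efmorr == efmorr
Anagram = Yes


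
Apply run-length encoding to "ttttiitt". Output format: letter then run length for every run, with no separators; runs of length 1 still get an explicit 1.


String: "ttttiitt"
Scanning for consecutive runs:
  't' x 4
  'i' x 2
  't' x 2
RLE = "t4i2t2"


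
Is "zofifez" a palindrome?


Word: "zofifez"
Reversed: "zefifoz"
Forward == Backward? zofifez != zefifoz
Palindrome = No


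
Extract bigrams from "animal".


Word: "animal" (length 6)
Number of bigrams = 6 - 2 + 1 = 5
  Position 0: "an"
  Position 1: "ni"
  Position 2: "im"
  Position 3: "ma"
  Position 4: "al"
Bigrams = "an", "ni", "im", "ma", "al"


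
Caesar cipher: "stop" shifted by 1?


Word: "stop"
Shift: 1
Each letter → (letter + shift) mod 26:
  's' (18) + 1 = 19 → 't'
  't' (19) + 1 = 20 → 'u'
  'o' (14) + 1 = 15 → 'p'
  'p' (15) + 1 = 16 → 'q'
Result = "tupq"


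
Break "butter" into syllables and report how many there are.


Word: "butter"
Syllable breakdown: but-ter
Counting: 2 parts
= 2 syllables


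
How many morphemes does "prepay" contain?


Word: "prepay"
Morphemes: pre- | pay
Each morpheme carries meaning
= 2 morphemes


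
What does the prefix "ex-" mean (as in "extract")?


Prefix: ex-
As in: extract -> ex- + tract
Meaning = out / former


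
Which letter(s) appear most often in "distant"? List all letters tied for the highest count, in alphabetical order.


Word: "distant"
Letter counts:
  'a': 1
  'd': 1
  'i': 1
  'n': 1
  's': 1
  't': 2
Maximum count = 2
Most frequent = 't' (2 times each)


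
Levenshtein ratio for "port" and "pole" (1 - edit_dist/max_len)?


Word 1: "port" (length 4)
Word 2: "pole" (length 4)
One optimal edit sequence:
  1. keep 'p'
  2. keep 'o'
  3. substitute 'r' -> 'l'  (+1)
  4. substitute 't' -> 'e'  (+1)
Edit distance = 2
Max length = max(4, 4) = 4
Similarity = 1 - 2/4
= 0.5000


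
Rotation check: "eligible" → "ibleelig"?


Word: "eligible", Candidate: "ibleelig"
Method: check if candidate is substring of word+word
"eligibleeligible" contains "ibleelig"? Yes
Is rotation = Yes


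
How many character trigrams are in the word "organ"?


Word: "organ" (length 5)
Number of 3-grams = length - 3 + 1 = 5 - 3 + 1
= 3


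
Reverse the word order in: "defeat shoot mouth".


Original: "defeat shoot mouth"
Words (1..n): defeat | shoot | mouth
Reversed (n..1): mouth | shoot | defeat
Result = "mouth shoot defeat"


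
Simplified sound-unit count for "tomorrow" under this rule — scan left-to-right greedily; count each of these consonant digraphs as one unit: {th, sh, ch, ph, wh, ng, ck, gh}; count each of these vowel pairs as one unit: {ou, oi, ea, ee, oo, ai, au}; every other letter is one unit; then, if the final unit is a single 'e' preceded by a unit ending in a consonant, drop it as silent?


Word: "tomorrow" (8 letters)
Left-to-right scan:
  1. 't' (letter)
  2. 'o' (letter)
  3. 'm' (letter)
  4. 'o' (letter)
  5. 'r' (letter)
  6. 'r' (letter)
  7. 'o' (letter)
  8. 'w' (letter)
Units from scan: 8
Sound units = 8 units


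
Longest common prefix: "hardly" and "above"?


Word 1: "hardly"
Word 2: "above"
Comparing from start:
  Pos 0: 'h' != 'a' (stop)
LCP = "" (length 0)


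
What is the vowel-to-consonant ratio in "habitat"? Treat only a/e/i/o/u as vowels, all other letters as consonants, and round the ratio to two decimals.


Word: "habitat"
Vowels (a,e,i,o,u): 3
Consonants: 4
Ratio = 3/4
= 0.75


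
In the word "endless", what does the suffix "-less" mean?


Suffix: -less
Example: endless = end + -less
Meaning = without


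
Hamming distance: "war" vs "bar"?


Comparing character by character (same length = 3):
  Pos 0: 'w' vs 'b' !=
  Pos 1: 'a' vs 'a' =
  Pos 2: 'r' vs 'r' =
Hamming distance = 1


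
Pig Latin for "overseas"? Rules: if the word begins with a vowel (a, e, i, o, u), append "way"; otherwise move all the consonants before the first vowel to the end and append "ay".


Word: "overseas"
Starts with vowel → add 'way'
Pig Latin = "overseasway"


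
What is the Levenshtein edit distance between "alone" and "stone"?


Word 1: "alone" (length 5)
Word 2: "stone" (length 5)
One optimal edit sequence (insert/delete/substitute each cost 1):
  1. substitute 'a' -> 's'  (+1)
  2. substitute 'l' -> 't'  (+1)
  3. keep 'o'
  4. keep 'n'
  5. keep 'e'
Total edit operations: 2
Edit distance = 2


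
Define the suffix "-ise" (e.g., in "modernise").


Suffix: -ise
Example: modernise (modern + -ise)
Meaning = to make


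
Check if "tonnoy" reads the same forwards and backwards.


Word: "tonnoy"
Reversed: "yonnot"
Forward == Backward? tonnoy != yonnot
Palindrome = No


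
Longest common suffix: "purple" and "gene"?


Word 1: "purple"
Word 2: "gene"
Comparing from end:
  Pos -1: 'e' == 'e'
  Pos -2: 'l' != 'n' (stop)
LCS = "e" (length 1)


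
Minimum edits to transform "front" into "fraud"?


Word 1: "front" (length 5)
Word 2: "fraud" (length 5)
One optimal edit sequence (insert/delete/substitute each cost 1):
  1. keep 'f'
  2. keep 'r'
  3. substitute 'o' -> 'a'  (+1)
  4. substitute 'n' -> 'u'  (+1)
  5. substitute 't' -> 'd'  (+1)
Total edit operations: 3
Edit distance = 3


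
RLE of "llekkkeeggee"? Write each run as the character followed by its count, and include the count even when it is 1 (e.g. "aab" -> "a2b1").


String: "llekkkeeggee"
Scanning for consecutive runs:
  'l' x 2
  'e' x 1
  'k' x 3
  'e' x 2
  'g' x 2
  'e' x 2
RLE = "l2e1k3e2g2e2"


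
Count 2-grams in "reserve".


Word: "reserve" (length 7)
Number of 2-grams = length - 2 + 1 = 7 - 2 + 1
= 6


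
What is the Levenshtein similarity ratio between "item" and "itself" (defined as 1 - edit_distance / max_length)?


Word 1: "item" (length 4)
Word 2: "itself" (length 6)
One optimal edit sequence:
  1. keep 'i'
  2. keep 't'
  3. insert 's'  (+1)
  4. keep 'e'
  5. insert 'l'  (+1)
  6. substitute 'm' -> 'f'  (+1)
Edit distance = 3
Max length = max(4, 6) = 6
Similarity = 1 - 3/6
= 0.5000


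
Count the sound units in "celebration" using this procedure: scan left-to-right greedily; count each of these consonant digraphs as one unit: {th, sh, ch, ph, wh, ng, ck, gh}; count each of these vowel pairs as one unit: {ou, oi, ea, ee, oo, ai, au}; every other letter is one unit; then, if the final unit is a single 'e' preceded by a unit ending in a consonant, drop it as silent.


Word: "celebration" (11 letters)
Left-to-right scan:
  1. 'c' (letter)
  2. 'e' (letter)
  3. 'l' (letter)
  4. 'e' (letter)
  5. 'b' (letter)
  6. 'r' (letter)
  7. 'a' (letter)
  8. 't' (letter)
  9. 'i' (letter)
  10. 'o' (letter)
  11. 'n' (letter)
Units from scan: 11
Sound units = 11 units


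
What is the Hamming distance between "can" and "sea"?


Comparing character by character (same length = 3):
  Pos 0: 'c' vs 's' !=
  Pos 1: 'a' vs 'e' !=
  Pos 2: 'n' vs 'a' !=
Hamming distance = 3


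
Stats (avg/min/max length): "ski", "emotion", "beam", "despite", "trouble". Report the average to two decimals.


Lengths: "ski"=3, "emotion"=7, "beam"=4, "despite"=7, "trouble"=7
Sum = 28, Count = 5
Average = 28/5 = 5.60
= avg=5.60, min=3, max=7


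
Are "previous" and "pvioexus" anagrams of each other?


Word 1: "previous" → sorted: eioprsuv
Word 2: "pvioexus" → sorted: eiopsuvx
Same letters? eioprsuv != eiopsuvx
Anagram = No


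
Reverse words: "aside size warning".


Original: "aside size warning"
Words (1..n): aside | size | warning
Reversed (n..1): warning | size | aside
Result = "warning size aside"


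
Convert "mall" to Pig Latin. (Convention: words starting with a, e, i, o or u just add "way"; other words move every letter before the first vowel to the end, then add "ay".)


Word: "mall"
Starts with consonant(s) → move to end, add 'ay'
Consonant cluster: "m"
Pig Latin = "allmay"


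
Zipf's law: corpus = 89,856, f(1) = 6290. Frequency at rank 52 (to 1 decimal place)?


Zipf's law: f(r) = f(1) / r
f(1) = 6290
f(52) = 6290 / 52
= 121.0 occurrences


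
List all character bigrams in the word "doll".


Word: "doll" (length 4)
Number of bigrams = 4 - 2 + 1 = 3
  Position 0: "do"
  Position 1: "ol"
  Position 2: "ll"
Bigrams = "do", "ol", "ll"


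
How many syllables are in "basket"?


Word: "basket"
Syllable breakdown: bas | ket
Counting: 2 parts
= 2 syllables


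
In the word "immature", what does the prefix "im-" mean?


Prefix: im-
Example: immature (im- + mature)
Meaning = not / into


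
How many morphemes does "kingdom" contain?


Word: "kingdom"
Morphemes: king / -dom
Each morpheme carries meaning
= 2 morphemes


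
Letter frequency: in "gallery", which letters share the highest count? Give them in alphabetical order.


Word: "gallery"
Letter counts:
  'a': 1
  'e': 1
  'g': 1
  'l': 2
  'r': 1
  'y': 1
Maximum count = 2
Most frequent = 'l' (2 times each)


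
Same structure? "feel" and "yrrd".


Pattern of "feel": [0, 1, 1, 2]
Pattern of "yrrd": [0, 1, 1, 2]
Patterns match
Same pattern = Yes


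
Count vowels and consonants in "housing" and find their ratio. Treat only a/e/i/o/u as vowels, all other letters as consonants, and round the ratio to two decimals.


Word: "housing"
Vowels (a,e,i,o,u): 3
Consonants: 4
Ratio = 3/4
= 0.75


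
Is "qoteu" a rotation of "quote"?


Word: "quote", Candidate: "qoteu"
Method: check if candidate is substring of word+word
"quotequote" contains "qoteu"? No
Is rotation = No


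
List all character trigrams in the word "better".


Word: "better" (length 6)
Number of trigrams = 6 - 3 + 1 = 4
  Position 0: "bet"
  Position 1: "ett"
  Position 2: "tte"
  Position 3: "ter"
Trigrams = "bet", "ett", "tte", "ter"


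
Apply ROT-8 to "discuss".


Word: "discuss"
Shift: 8
Each letter → (letter + shift) mod 26:
  'd' (3) + 8 = 11 → 'l'
  'i' (8) + 8 = 16 → 'q'
  's' (18) + 8 = 0 → 'a'
  'c' (2) + 8 = 10 → 'k'
  'u' (20) + 8 = 2 → 'c'
  's' (18) + 8 = 0 → 'a'
  's' (18) + 8 = 0 → 'a'
Result = "lqakcaa"


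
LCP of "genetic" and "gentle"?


Word 1: "genetic"
Word 2: "gentle"
Comparing from start:
  Pos 0: 'g' == 'g'
  Pos 1: 'e' == 'e'
  Pos 2: 'n' == 'n'
  Pos 3: 'e' != 't' (stop)
LCP = "gen" (length 3)


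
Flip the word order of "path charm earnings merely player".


Original: "path charm earnings merely player"
Words (1..n): path | charm | earnings | merely | player
Reversed (n..1): player | merely | earnings | charm | path
Result = "player merely earnings charm path"


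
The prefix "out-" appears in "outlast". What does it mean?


Prefix: out-
Example: outlast = out- + last
Meaning = surpass


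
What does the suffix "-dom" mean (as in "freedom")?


Suffix: -dom
Example: freedom (free + -dom)
Meaning = state / realm


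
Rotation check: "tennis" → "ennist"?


Word: "tennis", Candidate: "ennist"
Method: check if candidate is substring of word+word
"tennistennis" contains "ennist"? Yes
Is rotation = Yes


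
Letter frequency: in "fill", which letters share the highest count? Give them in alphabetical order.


Word: "fill"
Letter counts:
  'f': 1
  'i': 1
  'l': 2
Maximum count = 2
Most frequent = 'l' (2 times each)


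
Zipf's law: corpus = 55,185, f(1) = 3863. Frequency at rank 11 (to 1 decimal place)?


Zipf's law: f(r) = f(1) / r
f(1) = 3863
f(11) = 3863 / 11
= 351.2 occurrences


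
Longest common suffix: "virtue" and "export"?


Word 1: "virtue"
Word 2: "export"
Comparing from end:
  Pos -1: 'e' != 't' (stop)
LCS = "" (length 0)


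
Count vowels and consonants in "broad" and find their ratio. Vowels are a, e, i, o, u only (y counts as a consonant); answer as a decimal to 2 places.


Word: "broad"
Vowels (a,e,i,o,u): 2
Consonants: 3
Ratio = 2/3
= 0.67


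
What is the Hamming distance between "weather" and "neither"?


Comparing character by character (same length = 7):
  Pos 0: 'w' vs 'n' !=
  Pos 1: 'e' vs 'e' =
  Pos 2: 'a' vs 'i' !=
  Pos 3: 't' vs 't' =
  Pos 4: 'h' vs 'h' =
  Pos 5: 'e' vs 'e' =
  Pos 6: 'r' vs 'r' =
Hamming distance = 2


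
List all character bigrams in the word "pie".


Word: "pie" (length 3)
Number of bigrams = 3 - 2 + 1 = 2
  Position 0: "pi"
  Position 1: "ie"
Bigrams = "pi", "ie"


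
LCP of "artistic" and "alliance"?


Word 1: "artistic"
Word 2: "alliance"
Comparing from start:
  Pos 0: 'a' == 'a'
  Pos 1: 'r' != 'l' (stop)
LCP = "a" (length 1)


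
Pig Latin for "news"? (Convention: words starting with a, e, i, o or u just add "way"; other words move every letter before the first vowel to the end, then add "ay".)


Word: "news"
Starts with consonant(s) → move to end, add 'ay'
Consonant cluster: "n"
Pig Latin = "ewsnay"


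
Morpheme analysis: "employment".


Word: "employment"
Morphemes: employ / -ment
Each morpheme carries meaning
= 2 morphemes


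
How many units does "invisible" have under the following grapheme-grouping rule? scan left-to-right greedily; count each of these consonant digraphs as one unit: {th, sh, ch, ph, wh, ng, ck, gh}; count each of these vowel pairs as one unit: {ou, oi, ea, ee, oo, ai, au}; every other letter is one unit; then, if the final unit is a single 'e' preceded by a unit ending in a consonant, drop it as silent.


Word: "invisible" (9 letters)
Left-to-right scan:
  (1) 'i' (letter)
  (2) 'n' (letter)
  (3) 'v' (letter)
  (4) 'i' (letter)
  (5) 's' (letter)
  (6) 'i' (letter)
  (7) 'b' (letter)
  (8) 'l' (letter)
  (9) 'e' (letter)
Units from scan: 9
Final unit is 'e' after a consonant -> drop as silent (-1)
Sound units = 8 units


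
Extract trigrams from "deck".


Word: "deck" (length 4)
Number of trigrams = 4 - 3 + 1 = 2
  Position 0: "dec"
  Position 1: "eck"
Trigrams = "dec", "eck"


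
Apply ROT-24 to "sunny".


Word: "sunny"
Shift: 24
Each letter → (letter + shift) mod 26:
  's' (18) + 24 = 16 → 'q'
  'u' (20) + 24 = 18 → 's'
  'n' (13) + 24 = 11 → 'l'
  'n' (13) + 24 = 11 → 'l'
  'y' (24) + 24 = 22 → 'w'
Result = "qsllw"


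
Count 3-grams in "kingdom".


Word: "kingdom" (length 7)
Number of 3-grams = length - 3 + 1 = 7 - 3 + 1
= 5


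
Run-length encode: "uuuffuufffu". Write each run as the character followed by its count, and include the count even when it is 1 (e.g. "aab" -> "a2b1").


String: "uuuffuufffu"
Scanning for consecutive runs:
  'u' x 3
  'f' x 2
  'u' x 2
  'f' x 3
  'u' x 1
RLE = "u3f2u2f3u1"


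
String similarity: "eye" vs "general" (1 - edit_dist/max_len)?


Word 1: "eye" (length 3)
Word 2: "general" (length 7)
One optimal edit sequence:
  1. insert 'g'  (+1)
  2. keep 'e'
  3. substitute 'y' -> 'n'  (+1)
  4. keep 'e'
  5. insert 'r'  (+1)
  6. insert 'a'  (+1)
  7. insert 'l'  (+1)
Edit distance = 5
Max length = max(3, 7) = 7
Similarity = 1 - 5/7
= 0.2857


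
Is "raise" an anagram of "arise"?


Word 1: "arise" → sorted: aeirs
Word 2: "raise" → sorted: aeirs
Same letters? aeirs == aeirs
Anagram = Yes


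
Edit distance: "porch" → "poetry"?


Word 1: "porch" (length 5)
Word 2: "poetry" (length 6)
One optimal edit sequence (insert/delete/substitute each cost 1):
  1. keep 'p'
  2. keep 'o'
  3. insert 'e'  (+1)
  4. substitute 'r' -> 't'  (+1)
  5. substitute 'c' -> 'r'  (+1)
  6. substitute 'h' -> 'y'  (+1)
Total edit operations: 4
Edit distance = 4


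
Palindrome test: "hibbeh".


Word: "hibbeh"
Reversed: "hebbih"
Forward == Backward? hibbeh != hebbih
Palindrome = No


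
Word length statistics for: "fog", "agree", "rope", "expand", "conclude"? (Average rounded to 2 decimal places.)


Lengths: "fog"=3, "agree"=5, "rope"=4, "expand"=6, "conclude"=8
Sum = 26, Count = 5
Average = 26/5 = 5.20
= avg=5.20, min=3, max=8


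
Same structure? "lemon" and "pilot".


Pattern of "lemon": [0, 1, 2, 3, 4]
Pattern of "pilot": [0, 1, 2, 3, 4]
Patterns match
Same pattern = Yes


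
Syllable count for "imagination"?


Word: "imagination"
Syllable breakdown: i · mag · i · na · tion
Counting: 5 parts
= 5 syllables


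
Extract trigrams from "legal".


Word: "legal" (length 5)
Number of trigrams = 5 - 3 + 1 = 3
  Position 0: "leg"
  Position 1: "ega"
  Position 2: "gal"
Trigrams = "leg", "ega", "gal"


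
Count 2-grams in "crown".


Word: "crown" (length 5)
Number of 2-grams = length - 2 + 1 = 5 - 2 + 1
= 4


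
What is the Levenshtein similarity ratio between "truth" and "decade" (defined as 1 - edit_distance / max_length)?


Word 1: "truth" (length 5)
Word 2: "decade" (length 6)
One optimal edit sequence:
  1. insert 'd'  (+1)
  2. substitute 't' -> 'e'  (+1)
  3. substitute 'r' -> 'c'  (+1)
  4. substitute 'u' -> 'a'  (+1)
  5. substitute 't' -> 'd'  (+1)
  6. substitute 'h' -> 'e'  (+1)
Edit distance = 6
Max length = max(5, 6) = 6
Similarity = 1 - 6/6
= 0.0000


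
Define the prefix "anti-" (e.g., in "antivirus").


Prefix: anti-
Example: antivirus = anti- + virus
Meaning = against


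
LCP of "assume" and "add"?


Word 1: "assume"
Word 2: "add"
Comparing from start:
  Pos 0: 'a' == 'a'
  Pos 1: 's' != 'd' (stop)
LCP = "a" (length 1)


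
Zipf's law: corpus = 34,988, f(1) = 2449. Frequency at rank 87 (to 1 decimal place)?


Zipf's law: f(r) = f(1) / r
f(1) = 2449
f(87) = 2449 / 87
= 28.1 occurrences


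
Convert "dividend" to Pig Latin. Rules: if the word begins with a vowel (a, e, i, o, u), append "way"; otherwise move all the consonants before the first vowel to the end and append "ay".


Word: "dividend"
Starts with consonant(s) → move to end, add 'ay'
Consonant cluster: "d"
Pig Latin = "ividendday"


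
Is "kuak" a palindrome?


Word: "kuak"
Reversed: "kauk"
Forward == Backward? kuak != kauk
Palindrome = No


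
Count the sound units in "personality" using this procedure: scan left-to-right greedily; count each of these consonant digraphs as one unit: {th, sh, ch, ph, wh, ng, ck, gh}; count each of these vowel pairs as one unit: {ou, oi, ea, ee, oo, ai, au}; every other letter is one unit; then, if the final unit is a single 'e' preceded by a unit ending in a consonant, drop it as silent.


Word: "personality" (11 letters)
Left-to-right scan:
  (1) 'p' (letter)
  (2) 'e' (letter)
  (3) 'r' (letter)
  (4) 's' (letter)
  (5) 'o' (letter)
  (6) 'n' (letter)
  (7) 'a' (letter)
  (8) 'l' (letter)
  (9) 'i' (letter)
  (10) 't' (letter)
  (11) 'y' (letter)
Units from scan: 11
Sound units = 11 units


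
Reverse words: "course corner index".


Original: "course corner index"
Words (1..n): course | corner | index
Reversed (n..1): index | corner | course
Result = "index corner course"


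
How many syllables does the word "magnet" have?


Word: "magnet"
Syllable breakdown: mag-net
Counting: 2 parts
= 2 syllables


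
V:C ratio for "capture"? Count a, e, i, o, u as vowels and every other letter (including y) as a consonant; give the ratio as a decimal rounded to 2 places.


Word: "capture"
Vowels (a,e,i,o,u): 3
Consonants: 4
Ratio = 3/4
= 0.75


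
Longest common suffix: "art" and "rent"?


Word 1: "art"
Word 2: "rent"
Comparing from end:
  Pos -1: 't' == 't'
  Pos -2: 'r' != 'n' (stop)
LCS = "t" (length 1)


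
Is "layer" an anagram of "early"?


Word 1: "early" → sorted: aelry
Word 2: "layer" → sorted: aelry
Same letters? aelry == aelry
Anagram = Yes


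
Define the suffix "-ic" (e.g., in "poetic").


Suffix: -ic
Example: poetic = poet + -ic
Meaning = relating to


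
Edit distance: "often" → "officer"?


Word 1: "often" (length 5)
Word 2: "officer" (length 7)
One optimal edit sequence (insert/delete/substitute each cost 1):
  1. keep 'o'
  2. insert 'f'  (+1)
  3. keep 'f'
  4. insert 'i'  (+1)
  5. substitute 't' -> 'c'  (+1)
  6. keep 'e'
  7. substitute 'n' -> 'r'  (+1)
Total edit operations: 4
Edit distance = 4


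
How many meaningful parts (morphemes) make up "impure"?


Word: "impure"
Morphemes: im- | pure
Each morpheme carries meaning
= 2 morphemes


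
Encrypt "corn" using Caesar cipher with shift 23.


Word: "corn"
Shift: 23
Each letter → (letter + shift) mod 26:
  'c' (2) + 23 = 25 → 'z'
  'o' (14) + 23 = 11 → 'l'
  'r' (17) + 23 = 14 → 'o'
  'n' (13) + 23 = 10 → 'k'
Result = "zlok"


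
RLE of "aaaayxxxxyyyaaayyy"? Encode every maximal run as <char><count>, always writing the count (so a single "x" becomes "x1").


String: "aaaayxxxxyyyaaayyy"
Scanning for consecutive runs:
  'a' x 4
  'y' x 1
  'x' x 4
  'y' x 3
  'a' x 3
  'y' x 3
RLE = "a4y1x4y3a3y3"


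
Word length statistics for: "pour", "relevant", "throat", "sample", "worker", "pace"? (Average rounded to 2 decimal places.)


Lengths: "pour"=4, "relevant"=8, "throat"=6, "sample"=6, "worker"=6, "pace"=4
Sum = 34, Count = 6
Average = 34/6 = 5.67
= avg=5.67, min=4, max=8


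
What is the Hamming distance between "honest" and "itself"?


Comparing character by character (same length = 6):
  Pos 0: 'h' vs 'i' !=
  Pos 1: 'o' vs 't' !=
  Pos 2: 'n' vs 's' !=
  Pos 3: 'e' vs 'e' =
  Pos 4: 's' vs 'l' !=
  Pos 5: 't' vs 'f' !=
Hamming distance = 5


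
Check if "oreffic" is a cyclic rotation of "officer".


Word: "officer", Candidate: "oreffic"
Method: check if candidate is substring of word+word
"officerofficer" contains "oreffic"? No
Is rotation = No


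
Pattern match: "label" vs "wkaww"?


Pattern of "label": [0, 1, 2, 3, 0]
Pattern of "wkaww": [0, 1, 2, 0, 0]
Patterns do not match
Same pattern = No


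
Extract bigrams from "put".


Word: "put" (length 3)
Number of bigrams = 3 - 2 + 1 = 2
  Position 0: "pu"
  Position 1: "ut"
Bigrams = "pu", "ut"


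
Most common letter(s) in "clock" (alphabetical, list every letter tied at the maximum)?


Word: "clock"
Letter counts:
  'c': 2
  'k': 1
  'l': 1
  'o': 1
Maximum count = 2
Most frequent = 'c' (2 times each)


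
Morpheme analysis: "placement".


Word: "placement"
Morphemes: place + -ment
Each morpheme carries meaning
= 2 morphemes


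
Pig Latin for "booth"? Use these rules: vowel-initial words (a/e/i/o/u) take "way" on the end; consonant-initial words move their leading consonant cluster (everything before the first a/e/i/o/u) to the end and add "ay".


Word: "booth"
Starts with consonant(s) → move to end, add 'ay'
Consonant cluster: "b"
Pig Latin = "oothbay"


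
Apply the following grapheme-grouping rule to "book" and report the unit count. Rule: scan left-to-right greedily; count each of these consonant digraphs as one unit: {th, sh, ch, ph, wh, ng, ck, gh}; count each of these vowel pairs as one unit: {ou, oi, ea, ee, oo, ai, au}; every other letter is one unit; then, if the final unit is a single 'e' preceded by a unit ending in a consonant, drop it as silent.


Word: "book" (4 letters)
Left-to-right scan:
  (1) 'b' (letter)
  (2) 'oo' (vowel-pair)
  (3) 'k' (letter)
Units from scan: 3
Sound units = 3 units


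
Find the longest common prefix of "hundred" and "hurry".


Word 1: "hundred"
Word 2: "hurry"
Comparing from start:
  Pos 0: 'h' == 'h'
  Pos 1: 'u' == 'u'
  Pos 2: 'n' != 'r' (stop)
LCP = "hu" (length 2)


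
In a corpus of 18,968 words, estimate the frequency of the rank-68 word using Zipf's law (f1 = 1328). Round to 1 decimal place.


Zipf's law: f(r) = f(1) / r
f(1) = 1328
f(68) = 1328 / 68
= 19.5 occurrences


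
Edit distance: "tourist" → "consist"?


Word 1: "tourist" (length 7)
Word 2: "consist" (length 7)
One optimal edit sequence (insert/delete/substitute each cost 1):
  1. substitute 't' -> 'c'  (+1)
  2. keep 'o'
  3. substitute 'u' -> 'n'  (+1)
  4. substitute 'r' -> 's'  (+1)
  5. keep 'i'
  6. keep 's'
  7. keep 't'
Total edit operations: 3
Edit distance = 3


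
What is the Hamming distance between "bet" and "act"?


Comparing character by character (same length = 3):
  Pos 0: 'b' vs 'a' !=
  Pos 1: 'e' vs 'c' !=
  Pos 2: 't' vs 't' =
Hamming distance = 2


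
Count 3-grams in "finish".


Word: "finish" (length 6)
Number of 3-grams = length - 3 + 1 = 6 - 3 + 1
= 4


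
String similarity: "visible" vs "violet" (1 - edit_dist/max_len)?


Word 1: "visible" (length 7)
Word 2: "violet" (length 6)
One optimal edit sequence:
  1. keep 'v'
  2. delete 'i'  (+1)
  3. delete 's'  (+1)
  4. keep 'i'
  5. substitute 'b' -> 'o'  (+1)
  6. keep 'l'
  7. keep 'e'
  8. insert 't'  (+1)
Edit distance = 4
Max length = max(7, 6) = 7
Similarity = 1 - 4/7
= 0.4286


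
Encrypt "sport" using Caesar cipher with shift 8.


Word: "sport"
Shift: 8
Each letter → (letter + shift) mod 26:
  's' (18) + 8 = 0 → 'a'
  'p' (15) + 8 = 23 → 'x'
  'o' (14) + 8 = 22 → 'w'
  'r' (17) + 8 = 25 → 'z'
  't' (19) + 8 = 1 → 'b'
Result = "axwzb"


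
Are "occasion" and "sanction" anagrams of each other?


Word 1: "occasion" → sorted: accinoos
Word 2: "sanction" → sorted: acinnost
Same letters? accinoos != acinnost
Anagram = No


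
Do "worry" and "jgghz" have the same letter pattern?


Pattern of "worry": [0, 1, 2, 2, 3]
Pattern of "jgghz": [0, 1, 1, 2, 3]
Patterns do not match
Same pattern = No


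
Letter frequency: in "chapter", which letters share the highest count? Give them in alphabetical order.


Word: "chapter"
Letter counts:
  'a': 1
  'c': 1
  'e': 1
  'h': 1
  'p': 1
  'r': 1
  't': 1
Maximum count = 1
Most frequent = 'a', 'c', 'e', 'h', 'p', 'r', 't' (1 time each)


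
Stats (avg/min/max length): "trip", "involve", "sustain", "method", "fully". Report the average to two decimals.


Lengths: "trip"=4, "involve"=7, "sustain"=7, "method"=6, "fully"=5
Sum = 29, Count = 5
Average = 29/5 = 5.80
= avg=5.80, min=4, max=7


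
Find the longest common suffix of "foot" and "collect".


Word 1: "foot"
Word 2: "collect"
Comparing from end:
  Pos -1: 't' == 't'
  Pos -2: 'o' != 'c' (stop)
LCS = "t" (length 1)


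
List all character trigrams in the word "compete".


Word: "compete" (length 7)
Number of trigrams = 7 - 3 + 1 = 5
  Position 0: "com"
  Position 1: "omp"
  Position 2: "mpe"
  Position 3: "pet"
  Position 4: "ete"
Trigrams = "com", "omp", "mpe", "pet", "ete"
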